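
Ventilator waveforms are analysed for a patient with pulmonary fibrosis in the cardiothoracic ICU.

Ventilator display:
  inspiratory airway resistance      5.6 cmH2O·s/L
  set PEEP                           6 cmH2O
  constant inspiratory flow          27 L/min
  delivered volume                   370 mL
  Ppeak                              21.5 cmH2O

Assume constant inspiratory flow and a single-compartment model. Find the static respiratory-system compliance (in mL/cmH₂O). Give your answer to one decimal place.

Flow: 27 L/min ÷ 60 = 0.45 L/s.
Equation of motion (constant flow): PIP = Vt/C + R·V̇ + PEEP.
Vt/C = PIP − R·V̇ − PEEP = 21.5 − 5.6×0.45 − 6 = 21.5 − 2.52 − 6 = 12.98 cmH2O.
C = Vt / 12.98 = 370 / 12.98 = 28.505 mL/cmH2O.

28.5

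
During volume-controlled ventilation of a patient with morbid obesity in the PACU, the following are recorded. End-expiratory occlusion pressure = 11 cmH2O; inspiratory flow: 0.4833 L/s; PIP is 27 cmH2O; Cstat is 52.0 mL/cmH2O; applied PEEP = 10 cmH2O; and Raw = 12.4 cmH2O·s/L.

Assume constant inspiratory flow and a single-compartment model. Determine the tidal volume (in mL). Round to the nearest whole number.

520

Total PEEP = 11 cmH2O (set 10 + intrinsic 1); this is the baseline alveolar pressure.
Equation of motion (constant flow): PIP = Vt/C + R·V̇ + PEEP.
Vt/C = PIP − R·V̇ − PEEP = 27 − 5.993 − 11 = 10.007 cmH2O.
Vt = C × 10.007 = 52.0 × 10.007 = 520.36 mL.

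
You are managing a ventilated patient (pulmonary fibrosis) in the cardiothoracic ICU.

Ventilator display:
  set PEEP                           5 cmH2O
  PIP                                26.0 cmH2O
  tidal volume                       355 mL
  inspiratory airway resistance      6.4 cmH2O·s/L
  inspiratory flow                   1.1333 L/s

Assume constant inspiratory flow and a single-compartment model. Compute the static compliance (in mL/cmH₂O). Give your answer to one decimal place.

25.8

Equation of motion (constant flow): PIP = Vt/C + R·V̇ + PEEP.
Vt/C = PIP − R·V̇ − PEEP = 26.0 − 6.4×1.1333 − 5 = 26.0 − 7.253 − 5 = 13.747 cmH2O.
C = Vt / 13.747 = 355 / 13.747 = 25.824 mL/cmH2O.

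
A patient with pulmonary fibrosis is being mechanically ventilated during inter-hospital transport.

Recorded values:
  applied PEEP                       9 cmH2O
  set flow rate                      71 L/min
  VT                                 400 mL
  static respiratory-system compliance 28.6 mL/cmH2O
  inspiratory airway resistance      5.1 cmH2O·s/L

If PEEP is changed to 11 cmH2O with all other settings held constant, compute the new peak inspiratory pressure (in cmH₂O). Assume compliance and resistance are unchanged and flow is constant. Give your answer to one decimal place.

Flow: 71 L/min ÷ 60 = 1.1833 L/s.
PIP = Vt/C + R·V̇ + PEEP (constant-flow equation of motion).
Only the baseline term changes: ΔPIP = ΔPEEP = 11 − 9 = 2.0 cmH2O.
Original PIP = 400/28.6 + 5.1×1.1833 + 9 = 29.021 cmH2O; new PIP = 29.021 + (2.0) = 31.021 cmH2O.

31.0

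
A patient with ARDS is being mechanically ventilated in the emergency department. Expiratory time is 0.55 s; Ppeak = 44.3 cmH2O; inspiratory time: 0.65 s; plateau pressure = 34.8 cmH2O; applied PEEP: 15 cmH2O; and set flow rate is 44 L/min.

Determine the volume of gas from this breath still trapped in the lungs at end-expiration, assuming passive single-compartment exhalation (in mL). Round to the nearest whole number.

82

Flow: 44 L/min ÷ 60 = 0.7333 L/s.
Vt = flow × Ti = 0.7333 L/s × 0.65 s × 1000 mL/L = 476.65 mL.
R = (PIP − Pplat)/V̇ = (44.3 − 34.8) / 0.7333 = 9.5/0.7333 = 12.955 cmH2O·s/L.
C = Vt/(Pplat − PEEP) = 476.65 / (34.8 − 15) = 476.65/19.8 = 24.073 mL/cmH2O.
τ = R × C = 12.955 × 0.02407 L/cmH2O = 0.3118 s.
Fraction remaining = e^(−Te/τ) = e^(−0.55/0.3118) = 0.1714.
Trapped volume = 476.65 × 0.1714 = 81.698 mL.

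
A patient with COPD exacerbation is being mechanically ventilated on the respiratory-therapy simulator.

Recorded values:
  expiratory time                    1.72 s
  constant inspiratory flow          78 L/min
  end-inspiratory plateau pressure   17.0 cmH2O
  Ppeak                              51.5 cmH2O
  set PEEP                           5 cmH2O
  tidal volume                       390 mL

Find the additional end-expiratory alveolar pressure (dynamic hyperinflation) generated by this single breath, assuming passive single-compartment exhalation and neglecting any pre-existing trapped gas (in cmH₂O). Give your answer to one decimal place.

1.6

Flow: 78 L/min ÷ 60 = 1.3 L/s.
R = (PIP − Pplat)/V̇ = (51.5 − 17.0) / 1.3 = 34.5/1.3 = 26.538 cmH2O·s/L.
C = Vt/(Pplat − PEEP) = 390.0 / (17.0 − 5) = 390.0/12.0 = 32.5 mL/cmH2O.
τ = R × C = 26.538 × 0.0325 L/cmH2O = 0.8625 s.
Fraction remaining = e^(−Te/τ) = e^(−1.72/0.8625) = 0.1361; trapped volume = 390.0 × 0.1361 = 53.079 mL.
Additional alveolar pressure from trapping ≈ V_trapped / C = 53.079 / 32.5 = 1.633 cmH2O.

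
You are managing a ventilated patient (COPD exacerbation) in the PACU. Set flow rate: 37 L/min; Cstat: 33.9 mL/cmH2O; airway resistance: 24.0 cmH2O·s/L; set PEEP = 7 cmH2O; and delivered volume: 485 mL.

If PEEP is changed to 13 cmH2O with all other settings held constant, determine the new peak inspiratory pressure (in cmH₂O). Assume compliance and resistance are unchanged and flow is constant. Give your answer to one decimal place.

42.1

Flow: 37 L/min ÷ 60 = 0.6167 L/s.
PIP = Vt/C + R·V̇ + PEEP (constant-flow equation of motion).
Only the baseline term changes: ΔPIP = ΔPEEP = 13 − 7 = 6.0 cmH2O.
Original PIP = 485/33.9 + 24.0×0.6167 + 7 = 36.108 cmH2O; new PIP = 36.108 + (6.0) = 42.108 cmH2O.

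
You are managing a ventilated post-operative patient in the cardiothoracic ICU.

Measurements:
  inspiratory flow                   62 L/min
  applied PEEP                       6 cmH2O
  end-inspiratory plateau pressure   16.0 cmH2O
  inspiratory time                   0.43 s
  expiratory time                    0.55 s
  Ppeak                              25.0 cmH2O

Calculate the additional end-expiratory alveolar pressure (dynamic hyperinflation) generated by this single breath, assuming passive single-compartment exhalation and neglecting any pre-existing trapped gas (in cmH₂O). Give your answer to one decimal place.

2.4

Flow: 62 L/min ÷ 60 = 1.0333 L/s.
Vt = flow × Ti = 1.0333 L/s × 0.43 s × 1000 mL/L = 444.32 mL.
R = (PIP − Pplat)/V̇ = (25.0 − 16.0) / 1.0333 = 9.0/1.0333 = 8.71 cmH2O·s/L.
C = Vt/(Pplat − PEEP) = 444.32 / (16.0 − 6) = 444.32/10.0 = 44.432 mL/cmH2O.
τ = R × C = 8.71 × 0.04443 L/cmH2O = 0.387 s.
Fraction remaining = e^(−Te/τ) = e^(−0.55/0.387) = 0.2414; trapped volume = 444.32 × 0.2414 = 107.26 mL.
Additional alveolar pressure from trapping ≈ V_trapped / C = 107.26 / 44.432 = 2.414 cmH2O.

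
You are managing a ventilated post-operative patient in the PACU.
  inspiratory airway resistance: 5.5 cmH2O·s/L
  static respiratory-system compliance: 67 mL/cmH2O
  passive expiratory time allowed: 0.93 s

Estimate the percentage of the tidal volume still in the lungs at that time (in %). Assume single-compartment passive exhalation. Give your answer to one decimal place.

τ = R × C = 5.5 × 67 mL/cmH2O = 5.5 × 0.067 L/cmH2O = 0.3685 s.
Passive exhalation: V(t)/V₀ = e^(−t/τ) = e^(−0.93/0.3685) = 0.08016.
Fraction remaining = 0.08016 → 8.016%.

8.0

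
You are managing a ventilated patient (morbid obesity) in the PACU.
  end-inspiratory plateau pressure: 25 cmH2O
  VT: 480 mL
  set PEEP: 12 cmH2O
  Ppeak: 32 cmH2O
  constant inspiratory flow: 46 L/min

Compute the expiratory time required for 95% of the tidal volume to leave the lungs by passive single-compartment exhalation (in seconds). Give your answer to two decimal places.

Flow: 46 L/min ÷ 60 = 0.7667 L/s.
R = (PIP − Pplat)/V̇ = (32 − 25) / 0.7667 = 7.0/0.7667 = 9.13 cmH2O·s/L.
C = Vt/(Pplat − PEEP) = 480.0 / (25 − 12) = 480.0/13.0 = 36.923 mL/cmH2O.
τ = R × C = 9.13 × 0.03692 L/cmH2O = 0.3371 s.
t = −τ·ln(1 − 0.95) = −0.3371·ln(0.05) = 1.01 s.

1.01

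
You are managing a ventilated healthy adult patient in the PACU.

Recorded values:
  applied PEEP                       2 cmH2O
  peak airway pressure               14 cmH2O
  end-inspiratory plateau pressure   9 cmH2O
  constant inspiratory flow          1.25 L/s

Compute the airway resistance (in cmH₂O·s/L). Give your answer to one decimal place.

4.0

Raw = (PIP − Pplat) / flow = (14 − 9) / 1.25 = 5.0 / 1.25 = 4.0 cmH2O·s/L.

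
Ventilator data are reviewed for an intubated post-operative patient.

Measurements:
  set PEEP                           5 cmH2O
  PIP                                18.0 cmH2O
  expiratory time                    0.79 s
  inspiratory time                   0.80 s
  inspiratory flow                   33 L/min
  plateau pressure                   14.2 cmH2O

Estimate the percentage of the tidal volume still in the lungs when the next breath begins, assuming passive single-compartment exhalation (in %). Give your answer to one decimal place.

Flow: 33 L/min ÷ 60 = 0.55 L/s.
Vt = flow × Ti = 0.55 L/s × 0.80 s × 1000 mL/L = 440.0 mL.
R = (PIP − Pplat)/V̇ = (18.0 − 14.2) / 0.55 = 3.8/0.55 = 6.909 cmH2O·s/L.
C = Vt/(Pplat − PEEP) = 440.0 / (14.2 − 5) = 440.0/9.2 = 47.826 mL/cmH2O.
τ = R × C = 6.909 × 0.04783 L/cmH2O = 0.3305 s.
Fraction remaining at end-expiration = e^(−Te/τ) = e^(−0.79/0.3305) = 0.0916 → 9.16%.

9.2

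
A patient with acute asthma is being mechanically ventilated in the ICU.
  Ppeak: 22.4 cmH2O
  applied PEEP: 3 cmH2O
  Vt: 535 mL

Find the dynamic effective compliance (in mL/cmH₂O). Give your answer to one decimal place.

Dynamic compliance = Vt / (PIP − PEEP) = 535 / (22.4 − 3) = 535 / 19.4 = 27.577 mL/cmH2O.

27.6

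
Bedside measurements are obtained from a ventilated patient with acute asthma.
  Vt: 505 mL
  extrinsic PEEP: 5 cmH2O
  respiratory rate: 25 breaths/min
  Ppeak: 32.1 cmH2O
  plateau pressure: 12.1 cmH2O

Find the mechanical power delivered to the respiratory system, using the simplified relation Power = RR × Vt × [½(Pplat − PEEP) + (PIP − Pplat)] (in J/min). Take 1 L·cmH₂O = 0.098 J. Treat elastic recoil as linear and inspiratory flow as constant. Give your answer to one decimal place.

29.1

Per-breath work = Vt × [½(Pplat−PEEP) + (PIP−Pplat)] = 0.505 × [0.5×7.1 + 20.0] = 0.505 × 23.55 = 11.893 L·cmH2O.
Power = 25 × 11.893 = 297.33 L·cmH2O/min.
× 0.098 J/(L·cmH2O) → 29.138 J/min.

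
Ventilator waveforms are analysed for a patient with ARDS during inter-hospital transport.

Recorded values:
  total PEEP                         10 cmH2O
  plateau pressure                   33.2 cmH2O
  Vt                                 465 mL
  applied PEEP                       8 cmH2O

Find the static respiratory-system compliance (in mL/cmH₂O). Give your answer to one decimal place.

20.0

End-expiratory occlusion gives total PEEP = 10 cmH2O (intrinsic PEEP = 10 − 8 = 2). Use total PEEP for the elastic gradient.
Cstat = Vt / (Pplat − PEEPtotal) = 465 / (33.2 − 10) = 465 / 23.2 = 20.043 mL/cmH2O.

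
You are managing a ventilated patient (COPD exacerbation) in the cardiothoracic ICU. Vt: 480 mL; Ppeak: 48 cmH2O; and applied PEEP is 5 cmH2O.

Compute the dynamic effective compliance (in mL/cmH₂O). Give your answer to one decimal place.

11.2

Dynamic compliance = Vt / (PIP − PEEP) = 480 / (48 − 5) = 480 / 43.0 = 11.163 mL/cmH2O.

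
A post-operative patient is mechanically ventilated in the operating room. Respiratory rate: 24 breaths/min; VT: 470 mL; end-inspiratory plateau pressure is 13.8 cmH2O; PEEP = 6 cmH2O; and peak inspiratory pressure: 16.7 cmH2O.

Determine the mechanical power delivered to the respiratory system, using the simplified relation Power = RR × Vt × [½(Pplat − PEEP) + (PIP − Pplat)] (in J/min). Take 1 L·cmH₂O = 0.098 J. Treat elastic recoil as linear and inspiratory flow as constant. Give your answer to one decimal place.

Per-breath work = Vt × [½(Pplat−PEEP) + (PIP−Pplat)] = 0.470 × [0.5×7.8 + 2.9] = 0.470 × 6.8 = 3.196 L·cmH2O.
Power = 24 × 3.196 = 76.704 L·cmH2O/min.
× 0.098 J/(L·cmH2O) → 7.517 J/min.

7.5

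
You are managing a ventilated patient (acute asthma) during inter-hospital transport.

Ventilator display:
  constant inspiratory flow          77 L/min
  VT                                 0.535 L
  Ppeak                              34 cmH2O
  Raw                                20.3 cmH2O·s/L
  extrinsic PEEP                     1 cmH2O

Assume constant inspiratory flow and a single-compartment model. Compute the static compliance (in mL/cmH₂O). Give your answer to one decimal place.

Flow: 77 L/min ÷ 60 = 1.2833 L/s.
Equation of motion (constant flow): PIP = Vt/C + R·V̇ + PEEP.
Vt/C = PIP − R·V̇ − PEEP = 34 − 20.3×1.2833 − 1 = 34 − 26.051 − 1 = 6.949 cmH2O.
C = Vt / 6.949 = 535 / 6.949 = 76.989 mL/cmH2O.

77.0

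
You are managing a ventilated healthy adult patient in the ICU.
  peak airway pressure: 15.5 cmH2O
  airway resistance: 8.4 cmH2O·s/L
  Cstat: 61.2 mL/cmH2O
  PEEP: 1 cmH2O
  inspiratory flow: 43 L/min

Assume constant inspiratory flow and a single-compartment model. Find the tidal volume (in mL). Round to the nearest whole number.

Flow: 43 L/min ÷ 60 = 0.7167 L/s.
Equation of motion (constant flow): PIP = Vt/C + R·V̇ + PEEP.
Vt/C = PIP − R·V̇ − PEEP = 15.5 − 6.02 − 1 = 8.48 cmH2O.
Vt = C × 8.48 = 61.2 × 8.48 = 518.98 mL.

519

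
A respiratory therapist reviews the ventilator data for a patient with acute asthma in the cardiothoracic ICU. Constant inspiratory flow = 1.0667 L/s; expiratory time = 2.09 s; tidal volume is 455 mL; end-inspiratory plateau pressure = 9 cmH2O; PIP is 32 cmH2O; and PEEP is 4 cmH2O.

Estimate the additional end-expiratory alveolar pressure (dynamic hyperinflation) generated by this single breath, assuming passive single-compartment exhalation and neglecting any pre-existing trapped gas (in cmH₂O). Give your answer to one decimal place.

1.7

R = (PIP − Pplat)/V̇ = (32 − 9) / 1.0667 = 23.0/1.0667 = 21.562 cmH2O·s/L.
C = Vt/(Pplat − PEEP) = 455.0 / (9 − 4) = 455.0/5.0 = 91.0 mL/cmH2O.
τ = R × C = 21.562 × 0.091 L/cmH2O = 1.962 s.
Fraction remaining = e^(−Te/τ) = e^(−2.09/1.962) = 0.3446; trapped volume = 455.0 × 0.3446 = 156.79 mL.
Additional alveolar pressure from trapping ≈ V_trapped / C = 156.79 / 91.0 = 1.723 cmH2O.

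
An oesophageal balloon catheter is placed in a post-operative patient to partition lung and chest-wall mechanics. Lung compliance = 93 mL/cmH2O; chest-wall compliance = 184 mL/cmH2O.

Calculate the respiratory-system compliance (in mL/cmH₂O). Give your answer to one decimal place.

61.8

Lung and chest wall are elastances in series: 1/Crs = 1/CL + 1/Ccw.
1/Crs = 1/93 + 1/184 = 0.01619.
Crs = 61.767 mL/cmH2O.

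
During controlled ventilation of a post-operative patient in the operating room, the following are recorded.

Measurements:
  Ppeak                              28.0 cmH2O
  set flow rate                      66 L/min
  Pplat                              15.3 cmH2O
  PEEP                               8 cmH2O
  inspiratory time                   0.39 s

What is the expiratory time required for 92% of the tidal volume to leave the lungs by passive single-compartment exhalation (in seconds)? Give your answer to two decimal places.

Flow: 66 L/min ÷ 60 = 1.1 L/s.
Vt = flow × Ti = 1.1 L/s × 0.39 s × 1000 mL/L = 429.0 mL.
R = (PIP − Pplat)/V̇ = (28.0 − 15.3) / 1.1 = 12.7/1.1 = 11.545 cmH2O·s/L.
C = Vt/(Pplat − PEEP) = 429.0 / (15.3 − 8) = 429.0/7.3 = 58.767 mL/cmH2O.
τ = R × C = 11.545 × 0.05877 L/cmH2O = 0.6785 s.
t = −τ·ln(1 − 0.92) = −0.6785·ln(0.08) = 1.714 s.

1.71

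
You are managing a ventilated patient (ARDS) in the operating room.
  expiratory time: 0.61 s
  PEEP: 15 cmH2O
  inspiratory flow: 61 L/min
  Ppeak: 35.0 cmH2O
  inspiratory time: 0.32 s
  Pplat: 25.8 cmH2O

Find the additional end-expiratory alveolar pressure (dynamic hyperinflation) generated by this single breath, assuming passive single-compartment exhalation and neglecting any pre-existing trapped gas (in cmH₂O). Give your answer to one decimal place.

1.2

Flow: 61 L/min ÷ 60 = 1.0167 L/s.
Vt = flow × Ti = 1.0167 L/s × 0.32 s × 1000 mL/L = 325.34 mL.
R = (PIP − Pplat)/V̇ = (35.0 − 25.8) / 1.0167 = 9.2/1.0167 = 9.049 cmH2O·s/L.
C = Vt/(Pplat − PEEP) = 325.34 / (25.8 − 15) = 325.34/10.8 = 30.124 mL/cmH2O.
τ = R × C = 9.049 × 0.03012 L/cmH2O = 0.2726 s.
Fraction remaining = e^(−Te/τ) = e^(−0.61/0.2726) = 0.1067; trapped volume = 325.34 × 0.1067 = 34.714 mL.
Additional alveolar pressure from trapping ≈ V_trapped / C = 34.714 / 30.124 = 1.152 cmH2O.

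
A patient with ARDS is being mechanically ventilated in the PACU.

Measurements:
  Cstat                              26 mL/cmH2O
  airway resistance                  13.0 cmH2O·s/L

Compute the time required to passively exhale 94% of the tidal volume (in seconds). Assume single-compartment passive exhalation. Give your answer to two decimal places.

0.95

τ = R × C = 13.0 × 26 mL/cmH2O = 13.0 × 0.026 L/cmH2O = 0.338 s.
Exhaled fraction f = 1 − e^(−t/τ) → t = −τ·ln(1 − f) = −0.338·ln(0.06) = 0.9509 s.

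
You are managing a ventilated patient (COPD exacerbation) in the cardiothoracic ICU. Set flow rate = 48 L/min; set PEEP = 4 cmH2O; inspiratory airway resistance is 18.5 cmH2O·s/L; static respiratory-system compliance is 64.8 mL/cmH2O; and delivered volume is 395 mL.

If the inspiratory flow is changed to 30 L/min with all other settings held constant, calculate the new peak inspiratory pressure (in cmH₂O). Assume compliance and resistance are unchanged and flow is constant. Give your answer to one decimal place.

19.3

Flow: 48 L/min ÷ 60 = 0.8 L/s.
New flow: 30 L/min ÷ 60 = 0.5 L/s.
PIP = Vt/C + R·V̇ + PEEP (constant-flow equation of motion).
Only the resistive term changes: ΔPIP = R × ΔV̇ = 18.5 × (0.5 − 0.8) = 18.5 × -0.3 = -5.55 cmH2O.
Original PIP = 395/64.8 + 18.5×0.8 + 4 = 24.896 cmH2O; new PIP = 24.896 + (-5.55) = 19.346 cmH2O.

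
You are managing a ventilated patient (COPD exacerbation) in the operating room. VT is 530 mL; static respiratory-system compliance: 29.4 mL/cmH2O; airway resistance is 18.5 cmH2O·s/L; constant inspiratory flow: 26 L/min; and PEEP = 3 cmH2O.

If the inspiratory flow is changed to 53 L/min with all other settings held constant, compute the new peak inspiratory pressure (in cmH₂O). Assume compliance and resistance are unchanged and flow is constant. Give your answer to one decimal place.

37.4

Flow: 26 L/min ÷ 60 = 0.4333 L/s.
New flow: 53 L/min ÷ 60 = 0.8833 L/s.
PIP = Vt/C + R·V̇ + PEEP (constant-flow equation of motion).
Only the resistive term changes: ΔPIP = R × ΔV̇ = 18.5 × (0.8833 − 0.4333) = 18.5 × 0.45 = 8.325 cmH2O.
Original PIP = 530/29.4 + 18.5×0.4333 + 3 = 29.043 cmH2O; new PIP = 29.043 + (8.325) = 37.368 cmH2O.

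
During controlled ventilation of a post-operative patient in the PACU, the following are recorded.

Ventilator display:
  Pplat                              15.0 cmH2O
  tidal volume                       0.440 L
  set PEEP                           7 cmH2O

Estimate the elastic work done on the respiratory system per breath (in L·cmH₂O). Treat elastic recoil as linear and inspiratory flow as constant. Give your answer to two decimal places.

Elastic work ≈ ½ × (Pplat − PEEP) × Vt = 0.5 × (15.0 − 7) × 0.440 L = 0.5 × 8.0 × 0.440 = 1.76 L·cmH2O.

1.76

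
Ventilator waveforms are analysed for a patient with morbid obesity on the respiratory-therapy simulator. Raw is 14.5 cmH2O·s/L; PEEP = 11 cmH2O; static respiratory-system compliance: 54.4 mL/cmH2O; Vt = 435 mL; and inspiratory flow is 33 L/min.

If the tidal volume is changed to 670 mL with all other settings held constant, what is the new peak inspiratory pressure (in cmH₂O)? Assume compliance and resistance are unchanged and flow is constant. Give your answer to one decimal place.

Flow: 33 L/min ÷ 60 = 0.55 L/s.
PIP = Vt/C + R·V̇ + PEEP (constant-flow equation of motion).
Only the elastic term changes: ΔPIP = ΔVt / C = (670 − 435) / 54.4 = 4.32 cmH2O.
Original PIP = 435/54.4 + 14.5×0.55 + 11 = 26.971 cmH2O; new PIP = 26.971 + (4.32) = 31.291 cmH2O.

31.3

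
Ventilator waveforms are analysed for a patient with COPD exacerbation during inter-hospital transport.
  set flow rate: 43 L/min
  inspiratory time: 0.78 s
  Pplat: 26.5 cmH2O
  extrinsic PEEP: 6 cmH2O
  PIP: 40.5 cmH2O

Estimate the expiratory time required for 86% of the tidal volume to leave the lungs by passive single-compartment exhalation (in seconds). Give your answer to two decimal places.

Flow: 43 L/min ÷ 60 = 0.7167 L/s.
Vt = flow × Ti = 0.7167 L/s × 0.78 s × 1000 mL/L = 559.03 mL.
R = (PIP − Pplat)/V̇ = (40.5 − 26.5) / 0.7167 = 14.0/0.7167 = 19.534 cmH2O·s/L.
C = Vt/(Pplat − PEEP) = 559.03 / (26.5 − 6) = 559.03/20.5 = 27.27 mL/cmH2O.
τ = R × C = 19.534 × 0.02727 L/cmH2O = 0.5327 s.
t = −τ·ln(1 − 0.86) = −0.5327·ln(0.14) = 1.047 s.

1.05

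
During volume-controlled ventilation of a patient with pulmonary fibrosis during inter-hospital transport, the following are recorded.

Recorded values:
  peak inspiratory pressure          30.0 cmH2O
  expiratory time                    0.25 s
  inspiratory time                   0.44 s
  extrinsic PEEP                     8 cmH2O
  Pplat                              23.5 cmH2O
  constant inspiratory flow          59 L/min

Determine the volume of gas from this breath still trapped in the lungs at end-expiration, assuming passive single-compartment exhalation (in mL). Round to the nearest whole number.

112

Flow: 59 L/min ÷ 60 = 0.9833 L/s.
Vt = flow × Ti = 0.9833 L/s × 0.44 s × 1000 mL/L = 432.65 mL.
R = (PIP − Pplat)/V̇ = (30.0 − 23.5) / 0.9833 = 6.5/0.9833 = 6.61 cmH2O·s/L.
C = Vt/(Pplat − PEEP) = 432.65 / (23.5 − 8) = 432.65/15.5 = 27.913 mL/cmH2O.
τ = R × C = 6.61 × 0.02791 L/cmH2O = 0.1845 s.
Fraction remaining = e^(−Te/τ) = e^(−0.25/0.1845) = 0.2579.
Trapped volume = 432.65 × 0.2579 = 111.58 mL.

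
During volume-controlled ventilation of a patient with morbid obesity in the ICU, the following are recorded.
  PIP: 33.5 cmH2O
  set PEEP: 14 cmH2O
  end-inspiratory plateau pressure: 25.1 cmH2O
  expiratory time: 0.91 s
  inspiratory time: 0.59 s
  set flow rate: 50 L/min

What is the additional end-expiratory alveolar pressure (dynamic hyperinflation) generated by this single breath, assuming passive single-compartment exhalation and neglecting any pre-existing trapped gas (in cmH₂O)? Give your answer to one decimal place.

1.4

Flow: 50 L/min ÷ 60 = 0.8333 L/s.
Vt = flow × Ti = 0.8333 L/s × 0.59 s × 1000 mL/L = 491.65 mL.
R = (PIP − Pplat)/V̇ = (33.5 − 25.1) / 0.8333 = 8.4/0.8333 = 10.08 cmH2O·s/L.
C = Vt/(Pplat − PEEP) = 491.65 / (25.1 − 14) = 491.65/11.1 = 44.293 mL/cmH2O.
τ = R × C = 10.08 × 0.04429 L/cmH2O = 0.4464 s.
Fraction remaining = e^(−Te/τ) = e^(−0.91/0.4464) = 0.1302; trapped volume = 491.65 × 0.1302 = 64.013 mL.
Additional alveolar pressure from trapping ≈ V_trapped / C = 64.013 / 44.293 = 1.445 cmH2O.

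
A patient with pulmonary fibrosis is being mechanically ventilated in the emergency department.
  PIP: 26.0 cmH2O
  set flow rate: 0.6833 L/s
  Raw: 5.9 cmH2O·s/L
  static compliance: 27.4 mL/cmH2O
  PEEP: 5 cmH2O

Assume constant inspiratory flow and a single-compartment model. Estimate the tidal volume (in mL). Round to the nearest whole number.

Equation of motion (constant flow): PIP = Vt/C + R·V̇ + PEEP.
Vt/C = PIP − R·V̇ − PEEP = 26.0 − 4.031 − 5 = 16.969 cmH2O.
Vt = C × 16.969 = 27.4 × 16.969 = 464.95 mL.

465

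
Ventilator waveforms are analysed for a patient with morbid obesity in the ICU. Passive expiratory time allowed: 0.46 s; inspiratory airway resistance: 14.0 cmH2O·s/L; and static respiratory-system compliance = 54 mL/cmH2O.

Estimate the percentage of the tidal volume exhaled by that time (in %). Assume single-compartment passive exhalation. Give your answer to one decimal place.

τ = R × C = 14.0 × 54 mL/cmH2O = 14.0 × 0.054 L/cmH2O = 0.756 s.
Passive exhalation: V(t)/V₀ = e^(−t/τ) = e^(−0.46/0.756) = 0.5442.
Fraction exhaled = 1 − 0.5442 = 0.4558 → 45.58%.

45.6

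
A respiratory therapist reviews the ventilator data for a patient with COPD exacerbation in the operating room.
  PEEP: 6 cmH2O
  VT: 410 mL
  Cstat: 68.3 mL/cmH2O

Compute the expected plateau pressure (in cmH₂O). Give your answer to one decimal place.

12.0

Pplat = PEEP + Vt / Cstat = 6 + 410 / 68.3 = 6 + 6.003 = 12.003 cmH2O.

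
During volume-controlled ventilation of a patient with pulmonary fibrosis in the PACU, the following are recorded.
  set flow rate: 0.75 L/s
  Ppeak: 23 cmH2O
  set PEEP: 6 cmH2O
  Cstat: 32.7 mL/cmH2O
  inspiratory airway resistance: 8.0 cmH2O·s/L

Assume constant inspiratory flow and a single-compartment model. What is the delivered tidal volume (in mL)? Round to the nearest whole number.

360

Equation of motion (constant flow): PIP = Vt/C + R·V̇ + PEEP.
Vt/C = PIP − R·V̇ − PEEP = 23 − 6.0 − 6 = 11.0 cmH2O.
Vt = C × 11.0 = 32.7 × 11.0 = 359.7 mL.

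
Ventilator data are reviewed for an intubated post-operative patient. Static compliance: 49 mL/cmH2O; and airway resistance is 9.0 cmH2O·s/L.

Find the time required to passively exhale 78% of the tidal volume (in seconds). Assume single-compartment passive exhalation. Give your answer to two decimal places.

0.67

τ = R × C = 9.0 × 49 mL/cmH2O = 9.0 × 0.049 L/cmH2O = 0.441 s.
Exhaled fraction f = 1 − e^(−t/τ) → t = −τ·ln(1 − f) = −0.441·ln(0.22) = 0.6677 s.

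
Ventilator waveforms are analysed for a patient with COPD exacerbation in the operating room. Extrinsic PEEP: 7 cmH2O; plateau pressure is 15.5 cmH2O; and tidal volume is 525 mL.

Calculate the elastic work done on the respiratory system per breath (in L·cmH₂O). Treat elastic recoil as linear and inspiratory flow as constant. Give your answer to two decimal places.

Elastic work ≈ ½ × (Pplat − PEEP) × Vt = 0.5 × (15.5 − 7) × 0.525 L = 0.5 × 8.5 × 0.525 = 2.231 L·cmH2O.

2.23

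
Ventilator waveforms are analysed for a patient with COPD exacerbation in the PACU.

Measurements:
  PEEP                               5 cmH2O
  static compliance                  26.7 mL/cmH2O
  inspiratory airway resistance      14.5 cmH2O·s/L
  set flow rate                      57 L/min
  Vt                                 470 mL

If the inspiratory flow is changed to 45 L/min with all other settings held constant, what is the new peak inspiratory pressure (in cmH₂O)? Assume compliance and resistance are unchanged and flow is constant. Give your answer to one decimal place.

Flow: 57 L/min ÷ 60 = 0.95 L/s.
New flow: 45 L/min ÷ 60 = 0.75 L/s.
PIP = Vt/C + R·V̇ + PEEP (constant-flow equation of motion).
Only the resistive term changes: ΔPIP = R × ΔV̇ = 14.5 × (0.75 − 0.95) = 14.5 × -0.2 = -2.9 cmH2O.
Original PIP = 470/26.7 + 14.5×0.95 + 5 = 36.378 cmH2O; new PIP = 36.378 + (-2.9) = 33.478 cmH2O.

33.5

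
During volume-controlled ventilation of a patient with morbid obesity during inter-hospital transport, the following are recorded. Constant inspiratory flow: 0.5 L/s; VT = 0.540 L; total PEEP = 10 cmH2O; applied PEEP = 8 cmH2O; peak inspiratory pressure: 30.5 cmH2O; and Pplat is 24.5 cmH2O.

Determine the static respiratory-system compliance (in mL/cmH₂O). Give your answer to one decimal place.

37.2

End-expiratory occlusion gives total PEEP = 10 cmH2O (intrinsic PEEP = 10 − 8 = 2). Use total PEEP for the elastic gradient.
Cstat = Vt / (Pplat − PEEPtotal) = 540 / (24.5 − 10) = 540 / 14.5 = 37.241 mL/cmH2O.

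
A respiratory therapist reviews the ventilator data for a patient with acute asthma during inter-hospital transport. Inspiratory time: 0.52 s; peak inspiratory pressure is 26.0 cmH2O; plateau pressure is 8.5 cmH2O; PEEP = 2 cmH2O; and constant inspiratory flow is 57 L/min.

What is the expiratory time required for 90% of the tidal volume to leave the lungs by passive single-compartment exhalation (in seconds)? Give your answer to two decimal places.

Flow: 57 L/min ÷ 60 = 0.95 L/s.
Vt = flow × Ti = 0.95 L/s × 0.52 s × 1000 mL/L = 494.0 mL.
R = (PIP − Pplat)/V̇ = (26.0 − 8.5) / 0.95 = 17.5/0.95 = 18.421 cmH2O·s/L.
C = Vt/(Pplat − PEEP) = 494.0 / (8.5 − 2) = 494.0/6.5 = 76.0 mL/cmH2O.
τ = R × C = 18.421 × 0.076 L/cmH2O = 1.4 s.
t = −τ·ln(1 − 0.90) = −1.4·ln(0.1) = 3.224 s.

3.22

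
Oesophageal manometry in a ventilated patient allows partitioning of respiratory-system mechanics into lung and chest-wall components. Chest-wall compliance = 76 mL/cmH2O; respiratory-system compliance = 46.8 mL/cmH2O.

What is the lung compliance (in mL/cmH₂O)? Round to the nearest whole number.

122

1/CL = 1/Crs − 1/Ccw.
1/CL = 1/46.8 − 1/76 = 0.00821.
CL = 121.8 mL/cmH2O.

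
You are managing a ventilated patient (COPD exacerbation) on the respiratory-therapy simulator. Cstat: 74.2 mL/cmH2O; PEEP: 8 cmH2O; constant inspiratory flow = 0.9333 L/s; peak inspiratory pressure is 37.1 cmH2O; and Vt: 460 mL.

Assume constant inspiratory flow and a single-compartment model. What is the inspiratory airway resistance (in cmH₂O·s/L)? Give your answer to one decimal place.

Equation of motion (constant flow): PIP = Vt/C + R·V̇ + PEEP.
R·V̇ = PIP − Vt/C − PEEP = 37.1 − 460/74.2 − 8 = 37.1 − 6.199 − 8 = 22.901 cmH2O.
R = 22.901 / 0.9333 = 24.538 cmH2O·s/L.

24.5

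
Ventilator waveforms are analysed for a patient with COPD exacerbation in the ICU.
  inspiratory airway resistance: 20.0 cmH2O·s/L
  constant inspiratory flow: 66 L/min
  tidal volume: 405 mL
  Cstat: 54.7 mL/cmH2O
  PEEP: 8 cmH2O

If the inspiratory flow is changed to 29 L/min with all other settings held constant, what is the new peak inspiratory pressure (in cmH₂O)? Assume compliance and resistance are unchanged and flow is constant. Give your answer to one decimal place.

25.1

Flow: 66 L/min ÷ 60 = 1.1 L/s.
New flow: 29 L/min ÷ 60 = 0.4833 L/s.
PIP = Vt/C + R·V̇ + PEEP (constant-flow equation of motion).
Only the resistive term changes: ΔPIP = R × ΔV̇ = 20.0 × (0.4833 − 1.1) = 20.0 × -0.6167 = -12.334 cmH2O.
Original PIP = 405/54.7 + 20.0×1.1 + 8 = 37.404 cmH2O; new PIP = 37.404 + (-12.334) = 25.07 cmH2O.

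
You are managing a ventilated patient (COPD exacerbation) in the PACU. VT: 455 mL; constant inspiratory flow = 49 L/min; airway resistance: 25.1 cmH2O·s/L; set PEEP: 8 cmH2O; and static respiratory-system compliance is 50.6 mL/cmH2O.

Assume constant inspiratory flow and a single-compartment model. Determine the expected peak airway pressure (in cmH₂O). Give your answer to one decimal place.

Flow: 49 L/min ÷ 60 = 0.8167 L/s.
Equation of motion (constant flow): PIP = Vt/C + R·V̇ + PEEP.
PIP = 455/50.6 + 25.1×0.8167 + 8 = 8.992 + 20.499 + 8 = 37.491 cmH2O.

37.5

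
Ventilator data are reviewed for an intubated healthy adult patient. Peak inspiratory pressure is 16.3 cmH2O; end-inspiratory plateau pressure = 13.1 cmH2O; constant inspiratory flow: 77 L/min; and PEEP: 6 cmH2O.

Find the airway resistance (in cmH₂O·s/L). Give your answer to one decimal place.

2.5

Flow: 77 L/min ÷ 60 = 1.2833 L/s.
Raw = (PIP − Pplat) / flow = (16.3 − 13.1) / 1.2833 = 3.2 / 1.2833 = 2.494 cmH2O·s/L.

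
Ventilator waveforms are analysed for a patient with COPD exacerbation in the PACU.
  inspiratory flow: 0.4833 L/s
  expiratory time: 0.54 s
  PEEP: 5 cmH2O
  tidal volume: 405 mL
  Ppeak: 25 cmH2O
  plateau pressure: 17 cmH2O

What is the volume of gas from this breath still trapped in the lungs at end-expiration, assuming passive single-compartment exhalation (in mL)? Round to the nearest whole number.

R = (PIP − Pplat)/V̇ = (25 − 17) / 0.4833 = 8.0/0.4833 = 16.553 cmH2O·s/L.
C = Vt/(Pplat − PEEP) = 405.0 / (17 − 5) = 405.0/12.0 = 33.75 mL/cmH2O.
τ = R × C = 16.553 × 0.03375 L/cmH2O = 0.5587 s.
Fraction remaining = e^(−Te/τ) = e^(−0.54/0.5587) = 0.3804.
Trapped volume = 405.0 × 0.3804 = 154.06 mL.

154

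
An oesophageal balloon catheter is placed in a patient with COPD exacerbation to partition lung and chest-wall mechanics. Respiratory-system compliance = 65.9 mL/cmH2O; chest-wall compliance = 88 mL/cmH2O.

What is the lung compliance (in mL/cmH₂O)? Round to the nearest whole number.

1/CL = 1/Crs − 1/Ccw.
1/CL = 1/65.9 − 1/88 = 0.003811.
CL = 262.4 mL/cmH2O.

262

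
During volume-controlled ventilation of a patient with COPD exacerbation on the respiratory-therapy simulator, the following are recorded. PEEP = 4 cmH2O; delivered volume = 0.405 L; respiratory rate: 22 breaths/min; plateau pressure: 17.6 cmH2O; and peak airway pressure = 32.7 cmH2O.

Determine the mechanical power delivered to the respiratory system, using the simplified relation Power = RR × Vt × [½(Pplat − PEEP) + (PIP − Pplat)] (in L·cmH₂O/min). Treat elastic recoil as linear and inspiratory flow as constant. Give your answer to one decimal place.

195.1

Per-breath work = Vt × [½(Pplat−PEEP) + (PIP−Pplat)] = 0.405 × [0.5×13.6 + 15.1] = 0.405 × 21.9 = 8.87 L·cmH2O.
Power = 22 × 8.87 = 195.14 L·cmH2O/min.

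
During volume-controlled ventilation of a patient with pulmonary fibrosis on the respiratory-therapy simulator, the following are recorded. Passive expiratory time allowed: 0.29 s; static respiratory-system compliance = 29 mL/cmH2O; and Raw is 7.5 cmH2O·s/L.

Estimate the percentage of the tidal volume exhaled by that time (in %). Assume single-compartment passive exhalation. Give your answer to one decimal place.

73.6

τ = R × C = 7.5 × 29 mL/cmH2O = 7.5 × 0.029 L/cmH2O = 0.2175 s.
Passive exhalation: V(t)/V₀ = e^(−t/τ) = e^(−0.29/0.2175) = 0.2636.
Fraction exhaled = 1 − 0.2636 = 0.7364 → 73.64%.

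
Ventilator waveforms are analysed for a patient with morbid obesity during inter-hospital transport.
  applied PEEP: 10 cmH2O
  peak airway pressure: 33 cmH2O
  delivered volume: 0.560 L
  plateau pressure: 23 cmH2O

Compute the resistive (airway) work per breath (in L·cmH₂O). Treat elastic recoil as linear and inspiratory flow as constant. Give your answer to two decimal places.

5.60

With constant inspiratory flow the resistive pressure is constant at PIP − Pplat = 33 − 23 = 10.0 cmH2O, so resistive work = 10.0 × 0.560 = 5.6 L·cmH2O.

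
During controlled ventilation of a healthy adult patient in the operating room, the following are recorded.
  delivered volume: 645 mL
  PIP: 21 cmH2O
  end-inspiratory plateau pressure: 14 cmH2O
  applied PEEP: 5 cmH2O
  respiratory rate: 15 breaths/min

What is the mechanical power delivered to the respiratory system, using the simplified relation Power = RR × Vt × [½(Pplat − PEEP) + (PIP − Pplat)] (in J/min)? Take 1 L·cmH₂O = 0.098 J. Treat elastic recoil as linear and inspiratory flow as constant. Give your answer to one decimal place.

10.9

Per-breath work = Vt × [½(Pplat−PEEP) + (PIP−Pplat)] = 0.645 × [0.5×9.0 + 7.0] = 0.645 × 11.5 = 7.418 L·cmH2O.
Power = 15 × 7.418 = 111.27 L·cmH2O/min.
× 0.098 J/(L·cmH2O) → 10.904 J/min.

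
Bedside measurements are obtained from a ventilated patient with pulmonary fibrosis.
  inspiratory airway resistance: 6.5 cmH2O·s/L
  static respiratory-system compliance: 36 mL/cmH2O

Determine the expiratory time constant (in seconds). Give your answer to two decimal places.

τ = R × C = 6.5 × 36 mL/cmH2O = 6.5 × 0.036 L/cmH2O = 0.234 s.

0.23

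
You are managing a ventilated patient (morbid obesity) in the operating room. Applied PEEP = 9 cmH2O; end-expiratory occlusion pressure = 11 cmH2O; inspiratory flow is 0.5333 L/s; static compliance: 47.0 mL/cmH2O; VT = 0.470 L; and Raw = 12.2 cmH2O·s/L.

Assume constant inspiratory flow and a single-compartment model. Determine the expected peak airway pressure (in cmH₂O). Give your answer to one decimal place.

Total PEEP = 11 cmH2O (set 9 + intrinsic 2); this is the baseline alveolar pressure.
Equation of motion (constant flow): PIP = Vt/C + R·V̇ + PEEP.
PIP = 470/47.0 + 12.2×0.5333 + 11 = 10.0 + 6.506 + 11 = 27.506 cmH2O.

27.5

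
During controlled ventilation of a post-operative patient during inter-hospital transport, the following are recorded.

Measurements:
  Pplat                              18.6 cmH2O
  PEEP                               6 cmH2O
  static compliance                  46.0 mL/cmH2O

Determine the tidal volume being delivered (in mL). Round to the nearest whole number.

Vt = Cstat × (Pplat − PEEP) = 46.0 × (18.6 − 6) = 46.0 × 12.6 = 579.6 mL.

580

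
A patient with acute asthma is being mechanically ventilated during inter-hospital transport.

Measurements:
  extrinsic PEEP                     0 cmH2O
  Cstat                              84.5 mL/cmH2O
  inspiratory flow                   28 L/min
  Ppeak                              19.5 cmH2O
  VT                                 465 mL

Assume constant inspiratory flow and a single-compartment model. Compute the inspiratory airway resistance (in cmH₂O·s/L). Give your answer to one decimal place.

30.0

Flow: 28 L/min ÷ 60 = 0.4667 L/s.
Equation of motion (constant flow): PIP = Vt/C + R·V̇ + PEEP.
R·V̇ = PIP − Vt/C − PEEP = 19.5 − 465/84.5 − 0 = 19.5 − 5.503 − 0 = 13.997 cmH2O.
R = 13.997 / 0.4667 = 29.991 cmH2O·s/L.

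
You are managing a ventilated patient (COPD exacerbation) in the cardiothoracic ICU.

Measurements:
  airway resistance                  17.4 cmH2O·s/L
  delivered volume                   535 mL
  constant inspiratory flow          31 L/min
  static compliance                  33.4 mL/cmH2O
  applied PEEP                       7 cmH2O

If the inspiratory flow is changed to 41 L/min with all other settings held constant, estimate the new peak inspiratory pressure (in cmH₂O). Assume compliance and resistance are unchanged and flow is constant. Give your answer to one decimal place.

Flow: 31 L/min ÷ 60 = 0.5167 L/s.
New flow: 41 L/min ÷ 60 = 0.6833 L/s.
PIP = Vt/C + R·V̇ + PEEP (constant-flow equation of motion).
Only the resistive term changes: ΔPIP = R × ΔV̇ = 17.4 × (0.6833 − 0.5167) = 17.4 × 0.1666 = 2.899 cmH2O.
Original PIP = 535/33.4 + 17.4×0.5167 + 7 = 32.009 cmH2O; new PIP = 32.009 + (2.899) = 34.908 cmH2O.

34.9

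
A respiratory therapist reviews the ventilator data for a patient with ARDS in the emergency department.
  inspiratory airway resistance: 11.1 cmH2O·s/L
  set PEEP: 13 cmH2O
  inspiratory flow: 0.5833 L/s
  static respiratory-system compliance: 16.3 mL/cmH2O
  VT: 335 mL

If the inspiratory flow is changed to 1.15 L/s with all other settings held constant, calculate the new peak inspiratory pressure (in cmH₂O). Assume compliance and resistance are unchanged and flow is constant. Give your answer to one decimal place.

46.3

PIP = Vt/C + R·V̇ + PEEP (constant-flow equation of motion).
Only the resistive term changes: ΔPIP = R × ΔV̇ = 11.1 × (1.15 − 0.5833) = 11.1 × 0.5667 = 6.29 cmH2O.
Original PIP = 335/16.3 + 11.1×0.5833 + 13 = 40.027 cmH2O; new PIP = 40.027 + (6.29) = 46.317 cmH2O.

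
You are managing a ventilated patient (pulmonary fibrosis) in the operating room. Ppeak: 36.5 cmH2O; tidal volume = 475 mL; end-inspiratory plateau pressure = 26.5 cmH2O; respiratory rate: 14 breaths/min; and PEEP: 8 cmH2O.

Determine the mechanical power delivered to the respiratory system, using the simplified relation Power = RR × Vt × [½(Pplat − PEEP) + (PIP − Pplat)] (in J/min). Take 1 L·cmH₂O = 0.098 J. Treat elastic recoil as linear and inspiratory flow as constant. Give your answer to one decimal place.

Per-breath work = Vt × [½(Pplat−PEEP) + (PIP−Pplat)] = 0.475 × [0.5×18.5 + 10.0] = 0.475 × 19.25 = 9.144 L·cmH2O.
Power = 14 × 9.144 = 128.02 L·cmH2O/min.
× 0.098 J/(L·cmH2O) → 12.546 J/min.

12.5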